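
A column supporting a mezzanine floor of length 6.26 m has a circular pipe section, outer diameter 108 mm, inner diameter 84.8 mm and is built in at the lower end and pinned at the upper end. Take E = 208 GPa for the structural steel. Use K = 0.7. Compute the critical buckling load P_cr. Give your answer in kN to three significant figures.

d_o = 108 mm, d_i = 84.8 mm
I = π(d_o⁴ − d_i⁴)/64 = π(108⁴ − 84.80⁴)/64 = 4.140×10^6 mm⁴
I = 4.140×10^6 mm⁴ = 4.140×10^-6 m⁴
Effective length L_e = K·L = 0.7 × 6.26 = 4.382 m
P_cr = π²EI / L_e² = π² × 208×10⁹ × 4.140×10^-6 / 4.382² = 4.426×10^5 N

P_cr ≈ 443 kN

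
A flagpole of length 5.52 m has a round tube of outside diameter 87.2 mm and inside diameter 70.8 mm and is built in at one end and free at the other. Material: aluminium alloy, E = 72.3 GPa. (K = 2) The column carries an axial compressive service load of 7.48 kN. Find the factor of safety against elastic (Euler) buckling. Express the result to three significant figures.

d_o = 87.2 mm, d_i = 70.8 mm
I = π(d_o⁴ − d_i⁴)/64 = π(87.2⁴ − 70.80⁴)/64 = 1.605×10^6 mm⁴
I = 1.605×10^6 mm⁴ = 1.605×10^-6 m⁴
Effective length L_e = K·L = 2 × 5.52 = 11.04 m
P_cr = π²EI / L_e² = π² × 72.3×10⁹ × 1.605×10^-6 / 11.04² = 9.395×10^3 N
Factor of safety n = P_cr / P = 9.3953 / 7.48 = 1.26

n ≈ 1.26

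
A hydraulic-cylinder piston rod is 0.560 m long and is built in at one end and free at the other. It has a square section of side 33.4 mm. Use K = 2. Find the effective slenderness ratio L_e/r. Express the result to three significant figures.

λ ≈ 116

For a square r = a/√12 = 33.4/√12 = 9.642 mm
L_e = K·L = 2 × 0.560 m = 1.120 m = 1120.0 mm
λ = L_e / r_min = 1120.0 / 9.642 = 116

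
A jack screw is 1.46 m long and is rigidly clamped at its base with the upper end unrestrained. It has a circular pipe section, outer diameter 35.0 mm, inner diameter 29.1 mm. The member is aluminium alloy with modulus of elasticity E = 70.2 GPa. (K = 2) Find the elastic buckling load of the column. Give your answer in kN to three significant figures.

d_o = 35.0 mm, d_i = 29.1 mm
I = π(d_o⁴ − d_i⁴)/64 = π(35.0⁴ − 29.10⁴)/64 = 3.846×10^4 mm⁴
I = 3.846×10^4 mm⁴ = 3.846×10^-8 m⁴
Effective length L_e = K·L = 2 × 1.46 = 2.920 m
P_cr = π²EI / L_e² = π² × 70.2×10⁹ × 3.846×10^-8 / 2.920² = 3.125×10^3 N

P_cr ≈ 3.13 kN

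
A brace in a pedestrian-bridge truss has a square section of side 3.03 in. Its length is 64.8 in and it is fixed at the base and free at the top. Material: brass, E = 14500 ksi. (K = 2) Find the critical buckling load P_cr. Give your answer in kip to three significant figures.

I = a⁴/12 = 3.03⁴/12 = 7.024 in⁴
Effective length L_e = K·L = 2 × 64.8 = 129.6 in
P_cr = π²EI / L_e² = π² × 14500×10³ × 7.024 / 129.6² = 5.985×10^4 lb

P_cr ≈ 59.8 kip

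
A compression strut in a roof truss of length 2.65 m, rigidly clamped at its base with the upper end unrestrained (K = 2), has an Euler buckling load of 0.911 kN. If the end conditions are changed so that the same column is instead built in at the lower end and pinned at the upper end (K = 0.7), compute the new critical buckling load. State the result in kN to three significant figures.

P_cr ≈ 7.44 kN

P_cr ∝ 1/K², so P_cr,new = P_cr,old × (K_old/K_new)² = 0.911 × (2/0.7)²
= 0.911 × 8.163 = 7.44 kN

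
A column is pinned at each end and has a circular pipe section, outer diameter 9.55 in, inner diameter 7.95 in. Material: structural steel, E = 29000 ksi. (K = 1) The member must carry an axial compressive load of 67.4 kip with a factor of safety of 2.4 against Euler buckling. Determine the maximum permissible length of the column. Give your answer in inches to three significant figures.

L_max ≈ 613 in

d_o = 9.55 in, d_i = 7.95 in
I = π(d_o⁴ − d_i⁴)/64 = π(9.55⁴ − 7.950⁴)/64 = 212.2 in⁴
Required critical load P_cr = n·P = 2.4 × 67.4 = 161.8 kip = 1.618×10^5 lb
From P_cr = π²EI/(K·L)²:  L = (1/K)·√(π²EI/P_cr) = (1/1)·√(π²×2.90×10^7×212.2/1.618×10^5)
L = 613 in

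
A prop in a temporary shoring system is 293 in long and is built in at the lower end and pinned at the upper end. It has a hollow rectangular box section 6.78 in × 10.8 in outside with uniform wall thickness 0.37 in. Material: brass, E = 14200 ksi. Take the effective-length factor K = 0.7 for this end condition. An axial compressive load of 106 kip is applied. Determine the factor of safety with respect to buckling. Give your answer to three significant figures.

Inner dimensions: h_i = 10.8 − 2×0.37 = 10.06 in, b_i = 6.78 − 2×0.37 = 6.040 in
Weak-axis I_min = (h_o·b_o³ − h_i·b_i³)/12 with b_o = 6.78, b_i = 6.040 in (shorter outer/inner sides).
I_min = (10.8×6.78³ − 10.06×6.040³)/12 = 95.77 in⁴
Effective length L_e = K·L = 0.7 × 293 = 205.1 in
P_cr = π²EI / L_e² = π² × 14200×10³ × 95.77 / 205.1² = 3.191×10^5 lb
Factor of safety n = P_cr / P = 319.08 / 106 = 3.01

n ≈ 3.01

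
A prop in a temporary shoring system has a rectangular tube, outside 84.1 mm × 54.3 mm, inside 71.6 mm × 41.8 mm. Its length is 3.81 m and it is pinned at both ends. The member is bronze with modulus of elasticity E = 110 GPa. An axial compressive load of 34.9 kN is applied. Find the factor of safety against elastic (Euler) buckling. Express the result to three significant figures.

Weak-axis I_min = (h_o·b_o³ − h_i·b_i³)/12 with b_o = 54.3, b_i = 41.80 mm (shorter outer/inner sides).
I_min = (84.1×54.3³ − 71.60×41.80³)/12 = 6.863×10^5 mm⁴
I = 6.863×10^5 mm⁴ = 6.863×10^-7 m⁴
Effective length L_e = K·L = 1 × 3.81 = 3.810 m
P_cr = π²EI / L_e² = π² × 110×10⁹ × 6.863×10^-7 / 3.810² = 5.133×10^4 N
Factor of safety n = P_cr / P = 51.327 / 34.9 = 1.47

n ≈ 1.47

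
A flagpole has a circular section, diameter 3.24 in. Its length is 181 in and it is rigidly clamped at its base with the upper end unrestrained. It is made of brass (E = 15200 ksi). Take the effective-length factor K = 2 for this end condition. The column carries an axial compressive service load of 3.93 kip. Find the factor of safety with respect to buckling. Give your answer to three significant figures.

I = πd⁴/64 = π×3.24⁴/64 = 5.409 in⁴
Effective length L_e = K·L = 2 × 181 = 362.0 in
P_cr = π²EI / L_e² = π² × 15200×10³ × 5.409 / 362.0² = 6.193×10^3 lb
Factor of safety n = P_cr / P = 6.1926 / 3.93 = 1.58

n ≈ 1.58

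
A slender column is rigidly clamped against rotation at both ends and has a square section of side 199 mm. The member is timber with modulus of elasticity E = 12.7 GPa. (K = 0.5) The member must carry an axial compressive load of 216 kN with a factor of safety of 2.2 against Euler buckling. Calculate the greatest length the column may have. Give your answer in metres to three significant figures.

I = a⁴/12 = 199⁴/12 = 1.307×10^8 mm⁴
I = 1.307×10^-4 m⁴
Required critical load P_cr = n·P = 2.2 × 216 = 475.2 kN = 4.752×10^5 N
From P_cr = π²EI/(K·L)²:  L = (1/K)·√(π²EI/P_cr) = (1/0.5)·√(π²×1.27×10^10×1.307×10^-4/4.752×10^5)
L = 11.7 m

L_max ≈ 11.7 m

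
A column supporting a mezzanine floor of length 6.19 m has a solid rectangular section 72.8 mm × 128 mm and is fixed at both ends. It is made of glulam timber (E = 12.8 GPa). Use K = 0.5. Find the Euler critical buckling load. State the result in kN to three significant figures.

P_cr ≈ 54.3 kN

Buckling occurs about the weak axis: I_min = h·b³/12 with b = 72.8 mm (the shorter side).
I_min = 128×72.8³/12 = 4.116×10^6 mm⁴
I = 4.116×10^6 mm⁴ = 4.116×10^-6 m⁴
Effective length L_e = K·L = 0.5 × 6.19 = 3.095 m
P_cr = π²EI / L_e² = π² × 12.8×10⁹ × 4.116×10^-6 / 3.095² = 5.428×10^4 N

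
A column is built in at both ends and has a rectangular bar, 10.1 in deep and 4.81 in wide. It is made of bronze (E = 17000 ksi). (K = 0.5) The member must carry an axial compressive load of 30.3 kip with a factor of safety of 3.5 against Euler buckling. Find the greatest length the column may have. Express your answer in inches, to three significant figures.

L_max ≈ 770 in

Buckling occurs about the weak axis: I_min = h·b³/12 with b = 4.81 in (the shorter side).
I_min = 10.1×4.81³/12 = 93.66 in⁴
Required critical load P_cr = n·P = 3.5 × 30.3 = 106.0 kip = 1.060×10^5 lb
From P_cr = π²EI/(K·L)²:  L = (1/K)·√(π²EI/P_cr) = (1/0.5)·√(π²×1.70×10^7×93.66/1.060×10^5)
L = 770 in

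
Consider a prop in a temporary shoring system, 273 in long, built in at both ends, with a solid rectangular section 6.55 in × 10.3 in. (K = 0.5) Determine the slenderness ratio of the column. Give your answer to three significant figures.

For a rectangle r_min = b/√12 = 6.55/√12 = 1.891 in
L_e = K·L = 0.5 × 273 = 136.5 in
λ = L_e / r_min = 136.50 / 1.891 = 72.2

λ ≈ 72.2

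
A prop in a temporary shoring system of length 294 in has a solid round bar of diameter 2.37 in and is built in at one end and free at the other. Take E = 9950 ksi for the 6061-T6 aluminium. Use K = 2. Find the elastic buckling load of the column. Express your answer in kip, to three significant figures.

P_cr ≈ 0.440 kip

I = πd⁴/64 = π×2.37⁴/64 = 1.549 in⁴
Effective length L_e = K·L = 2 × 294 = 588.0 in
P_cr = π²EI / L_e² = π² × 9950×10³ × 1.549 / 588.0² = 439.9 lb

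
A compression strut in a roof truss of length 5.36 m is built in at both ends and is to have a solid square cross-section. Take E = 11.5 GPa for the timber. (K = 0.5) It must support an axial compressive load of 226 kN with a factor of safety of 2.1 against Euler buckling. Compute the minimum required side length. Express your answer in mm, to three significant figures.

Required P_cr = n·P = 2.1 × 226 = 474.6 kN
L_e = K·L = 0.5 × 5.36 = 2.680 m
Required I = P_cr·L_e²/(π²E) = 4.746×10^5 × 2.680² / (π² × 1.15×10^10) = 3.003×10^-5 m⁴
I_req = 3.003×10^7 mm⁴
Solid square: I = a⁴/12  ⇒  a = (12I)^(1/4) = (12×3.003×10^7)^(1/4) = 138 mm

a ≈ 138 mm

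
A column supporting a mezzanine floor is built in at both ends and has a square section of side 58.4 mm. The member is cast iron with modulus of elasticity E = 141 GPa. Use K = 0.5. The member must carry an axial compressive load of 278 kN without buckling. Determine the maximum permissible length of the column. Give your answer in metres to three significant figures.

L_max ≈ 4.41 m

I = a⁴/12 = 58.4⁴/12 = 9.693×10^5 mm⁴
I = 9.693×10^-7 m⁴
At the buckling limit P_cr = P = 2.780×10^5 N
From P_cr = π²EI/(K·L)²:  L = (1/K)·√(π²EI/P_cr) = (1/0.5)·√(π²×1.41×10^11×9.693×10^-7/2.780×10^5)
L = 4.41 m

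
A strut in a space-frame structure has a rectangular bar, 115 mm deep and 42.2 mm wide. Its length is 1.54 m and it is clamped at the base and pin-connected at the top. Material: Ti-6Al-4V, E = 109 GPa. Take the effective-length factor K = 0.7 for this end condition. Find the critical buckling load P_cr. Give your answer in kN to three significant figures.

Buckling occurs about the weak axis: I_min = h·b³/12 with b = 42.2 mm (the shorter side).
I_min = 115×42.2³/12 = 7.202×10^5 mm⁴
I = 7.202×10^5 mm⁴ = 7.202×10^-7 m⁴
Effective length L_e = K·L = 0.7 × 1.54 = 1.078 m
P_cr = π²EI / L_e² = π² × 109×10⁹ × 7.202×10^-7 / 1.078² = 6.667×10^5 N

P_cr ≈ 667 kN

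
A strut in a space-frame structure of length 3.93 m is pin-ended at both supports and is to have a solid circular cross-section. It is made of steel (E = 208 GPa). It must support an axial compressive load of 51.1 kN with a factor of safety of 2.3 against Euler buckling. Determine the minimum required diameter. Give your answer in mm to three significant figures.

d ≈ 65.1 mm

Required P_cr = n·P = 2.3 × 51.1 = 117.5 kN
L_e = K·L = 1 × 3.93 = 3.930 m
Required I = P_cr·L_e²/(π²E) = 1.175×10^5 × 3.930² / (π² × 2.08×10^11) = 8.842×10^-7 m⁴
I_req = 8.842×10^5 mm⁴
Solid circle: I = πd⁴/64  ⇒  d = (64I/π)^(1/4) = (64×8.842×10^5/π)^(1/4) = 65.1 mm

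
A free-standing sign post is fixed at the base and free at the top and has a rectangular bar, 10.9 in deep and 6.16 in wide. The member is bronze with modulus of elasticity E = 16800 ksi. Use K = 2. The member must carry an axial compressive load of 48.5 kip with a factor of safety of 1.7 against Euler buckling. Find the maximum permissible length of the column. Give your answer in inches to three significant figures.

L_max ≈ 327 in

Buckling occurs about the weak axis: I_min = h·b³/12 with b = 6.16 in (the shorter side).
I_min = 10.9×6.16³/12 = 212.3 in⁴
Required critical load P_cr = n·P = 1.7 × 48.5 = 82.45 kip = 8.245×10^4 lb
From P_cr = π²EI/(K·L)²:  L = (1/K)·√(π²EI/P_cr) = (1/2)·√(π²×1.68×10^7×212.3/8.245×10^4)
L = 327 in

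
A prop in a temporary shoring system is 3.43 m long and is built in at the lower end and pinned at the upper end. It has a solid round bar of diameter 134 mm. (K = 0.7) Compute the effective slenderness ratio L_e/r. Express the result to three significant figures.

λ ≈ 71.7

I = πd⁴/64 = π×134⁴/64 = 1.583×10^7 mm⁴
A = 1.410×10^4 mm²;  r_min = √(I/A) = √(1.583×10^7/1.410×10^4) = 33.50 mm
L_e = K·L = 0.7 × 3.43 m = 2.401 m = 2401.0 mm
λ = L_e / r_min = 2401.0 / 33.50 = 71.7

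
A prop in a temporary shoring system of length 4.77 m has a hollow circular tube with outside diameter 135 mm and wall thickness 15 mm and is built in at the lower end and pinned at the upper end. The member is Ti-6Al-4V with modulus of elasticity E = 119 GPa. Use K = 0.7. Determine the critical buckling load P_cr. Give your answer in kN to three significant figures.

P_cr ≈ 1090 kN

Inner diameter d_i = 135 − 2×15 = 105.0 mm
I = π(d_o⁴ − d_i⁴)/64 = π(135⁴ − 105.0⁴)/64 = 1.034×10^7 mm⁴
I = 1.034×10^7 mm⁴ = 1.034×10^-5 m⁴
Effective length L_e = K·L = 0.7 × 4.77 = 3.339 m
P_cr = π²EI / L_e² = π² × 119×10⁹ × 1.034×10^-5 / 3.339² = 1.089×10^6 N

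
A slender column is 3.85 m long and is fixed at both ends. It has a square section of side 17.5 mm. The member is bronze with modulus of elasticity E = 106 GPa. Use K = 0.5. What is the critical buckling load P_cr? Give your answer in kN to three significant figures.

I = a⁴/12 = 17.5⁴/12 = 7.816×10^3 mm⁴
I = 7.816×10^3 mm⁴ = 7.816×10^-9 m⁴
Effective length L_e = K·L = 0.5 × 3.85 = 1.925 m
P_cr = π²EI / L_e² = π² × 106×10⁹ × 7.816×10^-9 / 1.925² = 2.207×10^3 N

P_cr ≈ 2.21 kN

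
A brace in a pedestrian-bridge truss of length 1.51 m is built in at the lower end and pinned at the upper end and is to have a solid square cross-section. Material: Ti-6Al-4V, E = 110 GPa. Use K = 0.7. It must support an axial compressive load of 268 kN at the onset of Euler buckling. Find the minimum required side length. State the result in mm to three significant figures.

L_e = K·L = 0.7 × 1.51 = 1.057 m
Required I = P_cr·L_e²/(π²E) = 2.680×10^5 × 1.057² / (π² × 1.10×10^11) = 2.758×10^-7 m⁴
I_req = 2.758×10^5 mm⁴
Solid square: I = a⁴/12  ⇒  a = (12I)^(1/4) = (12×2.758×10^5)^(1/4) = 42.7 mm

a ≈ 42.7 mm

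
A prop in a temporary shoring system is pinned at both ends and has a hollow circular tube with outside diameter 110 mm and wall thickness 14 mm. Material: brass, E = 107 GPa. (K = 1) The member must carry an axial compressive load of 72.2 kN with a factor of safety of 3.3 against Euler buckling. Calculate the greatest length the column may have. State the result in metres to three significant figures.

L_max ≈ 4.69 m

Inner diameter d_i = 110 − 2×14 = 82.00 mm
I = π(d_o⁴ − d_i⁴)/64 = π(110⁴ − 82.00⁴)/64 = 4.968×10^6 mm⁴
I = 4.968×10^-6 m⁴
Required critical load P_cr = n·P = 3.3 × 72.2 = 238.3 kN = 2.383×10^5 N
From P_cr = π²EI/(K·L)²:  L = (1/K)·√(π²EI/P_cr) = (1/1)·√(π²×1.07×10^11×4.968×10^-6/2.383×10^5)
L = 4.69 m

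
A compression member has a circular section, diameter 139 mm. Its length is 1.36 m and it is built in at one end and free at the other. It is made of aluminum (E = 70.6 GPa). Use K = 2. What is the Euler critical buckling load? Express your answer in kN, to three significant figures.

I = πd⁴/64 = π×139⁴/64 = 1.832×10^7 mm⁴
I = 1.832×10^7 mm⁴ = 1.832×10^-5 m⁴
Effective length L_e = K·L = 2 × 1.36 = 2.720 m
P_cr = π²EI / L_e² = π² × 70.6×10⁹ × 1.832×10^-5 / 2.720² = 1.726×10^6 N

P_cr ≈ 1730 kN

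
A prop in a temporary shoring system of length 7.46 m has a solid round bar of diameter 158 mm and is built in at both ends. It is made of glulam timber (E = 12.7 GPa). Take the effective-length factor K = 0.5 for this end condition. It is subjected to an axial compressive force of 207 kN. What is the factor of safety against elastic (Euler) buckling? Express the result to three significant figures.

n ≈ 1.33

I = πd⁴/64 = π×158⁴/64 = 3.059×10^7 mm⁴
I = 3.059×10^7 mm⁴ = 3.059×10^-5 m⁴
Effective length L_e = K·L = 0.5 × 7.46 = 3.730 m
P_cr = π²EI / L_e² = π² × 12.7×10⁹ × 3.059×10^-5 / 3.730² = 2.756×10^5 N
Factor of safety n = P_cr / P = 275.60 / 207 = 1.33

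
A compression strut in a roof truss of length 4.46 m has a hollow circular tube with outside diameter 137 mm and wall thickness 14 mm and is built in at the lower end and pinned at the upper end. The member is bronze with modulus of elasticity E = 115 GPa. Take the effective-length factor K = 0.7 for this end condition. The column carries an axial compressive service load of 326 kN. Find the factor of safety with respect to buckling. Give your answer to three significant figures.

Inner diameter d_i = 137 − 2×14 = 109.0 mm
I = π(d_o⁴ − d_i⁴)/64 = π(137⁴ − 109.0⁴)/64 = 1.036×10^7 mm⁴
I = 1.036×10^7 mm⁴ = 1.036×10^-5 m⁴
Effective length L_e = K·L = 0.7 × 4.46 = 3.122 m
P_cr = π²EI / L_e² = π² × 115×10⁹ × 1.036×10^-5 / 3.122² = 1.207×10^6 N
Factor of safety n = P_cr / P = 1206.8 / 326 = 3.70

n ≈ 3.70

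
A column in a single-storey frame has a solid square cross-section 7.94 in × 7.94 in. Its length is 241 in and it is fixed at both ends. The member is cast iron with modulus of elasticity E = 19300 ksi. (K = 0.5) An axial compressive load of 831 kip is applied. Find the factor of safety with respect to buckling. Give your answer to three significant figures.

n ≈ 5.23

I = a⁴/12 = 7.94⁴/12 = 331.2 in⁴
Effective length L_e = K·L = 0.5 × 241 = 120.5 in
P_cr = π²EI / L_e² = π² × 19300×10³ × 331.2 / 120.5² = 4.345×10^6 lb
Factor of safety n = P_cr / P = 4344.9 / 831 = 5.23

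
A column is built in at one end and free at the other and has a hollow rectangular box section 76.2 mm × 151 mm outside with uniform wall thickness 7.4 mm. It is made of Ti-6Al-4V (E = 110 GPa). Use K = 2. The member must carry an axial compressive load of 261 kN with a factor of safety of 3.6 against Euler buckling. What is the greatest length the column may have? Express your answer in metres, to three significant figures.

Inner dimensions: h_i = 151 − 2×7.4 = 136.2 mm, b_i = 76.2 − 2×7.4 = 61.40 mm
Weak-axis I_min = (h_o·b_o³ − h_i·b_i³)/12 with b_o = 76.2, b_i = 61.40 mm (shorter outer/inner sides).
I_min = (151×76.2³ − 136.2×61.40³)/12 = 2.940×10^6 mm⁴
I = 2.940×10^-6 m⁴
Required critical load P_cr = n·P = 3.6 × 261 = 939.6 kN = 9.396×10^5 N
From P_cr = π²EI/(K·L)²:  L = (1/K)·√(π²EI/P_cr) = (1/2)·√(π²×1.10×10^11×2.940×10^-6/9.396×10^5)
L = 0.922 m

L_max ≈ 0.922 m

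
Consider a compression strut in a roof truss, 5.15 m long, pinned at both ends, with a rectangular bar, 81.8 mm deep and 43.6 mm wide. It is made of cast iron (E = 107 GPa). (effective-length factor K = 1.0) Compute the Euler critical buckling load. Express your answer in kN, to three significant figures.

Buckling occurs about the weak axis: I_min = h·b³/12 with b = 43.6 mm (the shorter side).
I_min = 81.8×43.6³/12 = 5.650×10^5 mm⁴
I = 5.650×10^5 mm⁴ = 5.650×10^-7 m⁴
Effective length L_e = K·L = 1 × 5.15 = 5.150 m
P_cr = π²EI / L_e² = π² × 107×10⁹ × 5.650×10^-7 / 5.150² = 2.250×10^4 N

P_cr ≈ 22.5 kN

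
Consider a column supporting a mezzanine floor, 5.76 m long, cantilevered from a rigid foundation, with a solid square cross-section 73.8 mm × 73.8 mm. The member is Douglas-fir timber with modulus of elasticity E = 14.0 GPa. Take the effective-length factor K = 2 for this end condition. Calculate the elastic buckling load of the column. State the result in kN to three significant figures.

I = a⁴/12 = 73.8⁴/12 = 2.472×10^6 mm⁴
I = 2.472×10^6 mm⁴ = 2.472×10^-6 m⁴
Effective length L_e = K·L = 2 × 5.76 = 11.52 m
P_cr = π²EI / L_e² = π² × 14.0×10⁹ × 2.472×10^-6 / 11.52² = 2.574×10^3 N

P_cr ≈ 2.57 kN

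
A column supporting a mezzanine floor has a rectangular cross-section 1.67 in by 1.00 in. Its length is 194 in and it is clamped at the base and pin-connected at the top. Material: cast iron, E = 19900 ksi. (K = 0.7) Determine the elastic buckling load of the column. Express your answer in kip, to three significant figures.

P_cr ≈ 1.48 kip

Buckling occurs about the weak axis: I_min = h·b³/12 with b = 1.00 in (the shorter side).
I_min = 1.67×1.00³/12 = 0.1392 in⁴
Effective length L_e = K·L = 0.7 × 194 = 135.8 in
P_cr = π²EI / L_e² = π² × 19900×10³ × 0.1392 / 135.8² = 1.482×10^3 lb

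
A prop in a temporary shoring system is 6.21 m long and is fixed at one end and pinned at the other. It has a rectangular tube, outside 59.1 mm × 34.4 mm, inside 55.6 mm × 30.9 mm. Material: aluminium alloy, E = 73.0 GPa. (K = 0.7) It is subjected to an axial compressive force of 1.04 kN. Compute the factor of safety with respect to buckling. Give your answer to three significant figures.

Weak-axis I_min = (h_o·b_o³ − h_i·b_i³)/12 with b_o = 34.4, b_i = 30.90 mm (shorter outer/inner sides).
I_min = (59.1×34.4³ − 55.60×30.90³)/12 = 6.378×10^4 mm⁴
I = 6.378×10^4 mm⁴ = 6.378×10^-8 m⁴
Effective length L_e = K·L = 0.7 × 6.21 = 4.347 m
P_cr = π²EI / L_e² = π² × 73.0×10⁹ × 6.378×10^-8 / 4.347² = 2.432×10^3 N
Factor of safety n = P_cr / P = 2.4320 / 1.04 = 2.34

n ≈ 2.34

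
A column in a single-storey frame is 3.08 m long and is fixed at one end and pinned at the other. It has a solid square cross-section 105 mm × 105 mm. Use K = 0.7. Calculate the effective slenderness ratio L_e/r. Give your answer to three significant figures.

λ ≈ 71.1

For a square r = a/√12 = 105/√12 = 30.31 mm
L_e = K·L = 0.7 × 3.08 m = 2.156 m = 2156.0 mm
λ = L_e / r_min = 2156.0 / 30.31 = 71.1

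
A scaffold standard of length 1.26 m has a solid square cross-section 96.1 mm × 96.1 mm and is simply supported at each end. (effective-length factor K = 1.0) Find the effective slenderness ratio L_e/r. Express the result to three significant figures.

I = a⁴/12 = 96.1⁴/12 = 7.107×10^6 mm⁴
A = 9.235×10^3 mm²;  r_min = √(I/A) = √(7.107×10^6/9.235×10^3) = 27.74 mm
L_e = K·L = 1 × 1.26 m = 1.260 m = 1260.0 mm
λ = L_e / r_min = 1260.0 / 27.74 = 45.4

λ ≈ 45.4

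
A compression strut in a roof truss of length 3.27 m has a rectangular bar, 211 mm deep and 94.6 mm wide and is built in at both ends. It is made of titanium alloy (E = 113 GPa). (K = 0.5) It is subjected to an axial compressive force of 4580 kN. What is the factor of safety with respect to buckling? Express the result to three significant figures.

n ≈ 1.36

Buckling occurs about the weak axis: I_min = h·b³/12 with b = 94.6 mm (the shorter side).
I_min = 211×94.6³/12 = 1.489×10^7 mm⁴
I = 1.489×10^7 mm⁴ = 1.489×10^-5 m⁴
Effective length L_e = K·L = 0.5 × 3.27 = 1.635 m
P_cr = π²EI / L_e² = π² × 113×10⁹ × 1.489×10^-5 / 1.635² = 6.210×10^6 N
Factor of safety n = P_cr / P = 6210.4 / 4580 = 1.36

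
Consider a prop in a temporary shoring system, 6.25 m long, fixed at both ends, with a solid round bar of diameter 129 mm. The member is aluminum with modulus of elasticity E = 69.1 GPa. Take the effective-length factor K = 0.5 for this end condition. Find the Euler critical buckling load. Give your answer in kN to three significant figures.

P_cr ≈ 949 kN

I = πd⁴/64 = π×129⁴/64 = 1.359×10^7 mm⁴
I = 1.359×10^7 mm⁴ = 1.359×10^-5 m⁴
Effective length L_e = K·L = 0.5 × 6.25 = 3.125 m
P_cr = π²EI / L_e² = π² × 69.1×10⁹ × 1.359×10^-5 / 3.125² = 9.493×10^5 N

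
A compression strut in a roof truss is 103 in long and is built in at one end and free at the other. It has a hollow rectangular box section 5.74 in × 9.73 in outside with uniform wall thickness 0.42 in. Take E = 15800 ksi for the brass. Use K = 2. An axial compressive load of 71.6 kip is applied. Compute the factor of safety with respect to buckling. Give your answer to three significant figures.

Inner dimensions: h_i = 9.73 − 2×0.42 = 8.890 in, b_i = 5.74 − 2×0.42 = 4.900 in
Weak-axis I_min = (h_o·b_o³ − h_i·b_i³)/12 with b_o = 5.74, b_i = 4.900 in (shorter outer/inner sides).
I_min = (9.73×5.74³ − 8.890×4.900³)/12 = 66.19 in⁴
Effective length L_e = K·L = 2 × 103 = 206.0 in
P_cr = π²EI / L_e² = π² × 15800×10³ × 66.19 / 206.0² = 2.432×10^5 lb
Factor of safety n = P_cr / P = 243.21 / 71.6 = 3.40

n ≈ 3.40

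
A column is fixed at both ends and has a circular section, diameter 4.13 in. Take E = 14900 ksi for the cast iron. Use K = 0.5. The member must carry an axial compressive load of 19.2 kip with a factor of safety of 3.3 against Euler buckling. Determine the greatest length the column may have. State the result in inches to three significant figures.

I = πd⁴/64 = π×4.13⁴/64 = 14.28 in⁴
Required critical load P_cr = n·P = 3.3 × 19.2 = 63.36 kip = 6.336×10^4 lb
From P_cr = π²EI/(K·L)²:  L = (1/K)·√(π²EI/P_cr) = (1/0.5)·√(π²×1.49×10^7×14.28/6.336×10^4)
L = 364 in

L_max ≈ 364 in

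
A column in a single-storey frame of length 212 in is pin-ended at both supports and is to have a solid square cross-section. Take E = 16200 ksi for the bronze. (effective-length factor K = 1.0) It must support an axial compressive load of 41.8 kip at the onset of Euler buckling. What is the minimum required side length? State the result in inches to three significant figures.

a ≈ 3.45 in

L_e = K·L = 1 × 212 = 212.0 in
Required I = P_cr·L_e²/(π²E) = 4.180×10^4 × 212.0² / (π² × 1.62×10^7) = 11.75 in⁴
Solid square: I = a⁴/12  ⇒  a = (12I)^(1/4) = (12×11.75)^(1/4) = 3.45 in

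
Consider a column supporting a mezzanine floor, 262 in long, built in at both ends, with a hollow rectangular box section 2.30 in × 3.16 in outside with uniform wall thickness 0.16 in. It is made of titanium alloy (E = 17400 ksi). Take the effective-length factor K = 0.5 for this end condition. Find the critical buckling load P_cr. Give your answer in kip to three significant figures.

Inner dimensions: h_i = 3.16 − 2×0.16 = 2.840 in, b_i = 2.30 − 2×0.16 = 1.980 in
Weak-axis I_min = (h_o·b_o³ − h_i·b_i³)/12 with b_o = 2.30, b_i = 1.980 in (shorter outer/inner sides).
I_min = (3.16×2.30³ − 2.840×1.980³)/12 = 1.367 in⁴
Effective length L_e = K·L = 0.5 × 262 = 131.0 in
P_cr = π²EI / L_e² = π² × 17400×10³ × 1.367 / 131.0² = 1.368×10^4 lb

P_cr ≈ 13.7 kip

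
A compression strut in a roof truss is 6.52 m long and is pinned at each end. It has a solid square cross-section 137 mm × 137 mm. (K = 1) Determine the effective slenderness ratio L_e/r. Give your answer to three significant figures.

λ ≈ 165

For a square r = a/√12 = 137/√12 = 39.55 mm
L_e = K·L = 1 × 6.52 m = 6.520 m = 6520.0 mm
λ = L_e / r_min = 6520.0 / 39.55 = 165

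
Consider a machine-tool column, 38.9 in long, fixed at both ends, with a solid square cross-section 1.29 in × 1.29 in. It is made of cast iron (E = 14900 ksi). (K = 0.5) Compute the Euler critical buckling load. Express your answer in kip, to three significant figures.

P_cr ≈ 89.7 kip

I = a⁴/12 = 1.29⁴/12 = 0.2308 in⁴
Effective length L_e = K·L = 0.5 × 38.9 = 19.45 in
P_cr = π²EI / L_e² = π² × 14900×10³ × 0.2308 / 19.45² = 8.971×10^4 lb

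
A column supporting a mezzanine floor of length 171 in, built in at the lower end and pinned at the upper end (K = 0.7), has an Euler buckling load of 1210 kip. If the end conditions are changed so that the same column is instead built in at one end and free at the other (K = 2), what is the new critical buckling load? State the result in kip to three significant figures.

P_cr ∝ 1/K², so P_cr,new = P_cr,old × (K_old/K_new)² = 1210 × (0.7/2)²
= 1210 × 0.1225 = 148 kip

P_cr ≈ 148 kip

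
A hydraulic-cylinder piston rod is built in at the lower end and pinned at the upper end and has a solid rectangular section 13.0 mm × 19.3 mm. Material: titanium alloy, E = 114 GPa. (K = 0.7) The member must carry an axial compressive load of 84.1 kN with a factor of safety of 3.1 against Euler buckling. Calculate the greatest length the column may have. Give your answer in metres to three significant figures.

L_max ≈ 0.176 m

Buckling occurs about the weak axis: I_min = h·b³/12 with b = 13.0 mm (the shorter side).
I_min = 19.3×13.0³/12 = 3.534×10^3 mm⁴
I = 3.534×10^-9 m⁴
Required critical load P_cr = n·P = 3.1 × 84.1 = 260.7 kN = 2.607×10^5 N
From P_cr = π²EI/(K·L)²:  L = (1/K)·√(π²EI/P_cr) = (1/0.7)·√(π²×1.14×10^11×3.534×10^-9/2.607×10^5)
L = 0.176 m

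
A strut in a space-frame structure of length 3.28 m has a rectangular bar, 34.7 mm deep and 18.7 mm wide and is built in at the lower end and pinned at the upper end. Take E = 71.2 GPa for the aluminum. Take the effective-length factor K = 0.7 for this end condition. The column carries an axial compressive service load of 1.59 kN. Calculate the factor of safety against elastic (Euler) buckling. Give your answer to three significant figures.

n ≈ 1.59

Buckling occurs about the weak axis: I_min = h·b³/12 with b = 18.7 mm (the shorter side).
I_min = 34.7×18.7³/12 = 1.891×10^4 mm⁴
I = 1.891×10^4 mm⁴ = 1.891×10^-8 m⁴
Effective length L_e = K·L = 0.7 × 3.28 = 2.296 m
P_cr = π²EI / L_e² = π² × 71.2×10⁹ × 1.891×10^-8 / 2.296² = 2.521×10^3 N
Factor of safety n = P_cr / P = 2.5206 / 1.59 = 1.59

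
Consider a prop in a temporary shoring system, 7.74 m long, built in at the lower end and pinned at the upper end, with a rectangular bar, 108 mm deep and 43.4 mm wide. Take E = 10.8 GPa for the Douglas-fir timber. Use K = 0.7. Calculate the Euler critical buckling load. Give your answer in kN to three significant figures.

P_cr ≈ 2.67 kN

Buckling occurs about the weak axis: I_min = h·b³/12 with b = 43.4 mm (the shorter side).
I_min = 108×43.4³/12 = 7.357×10^5 mm⁴
I = 7.357×10^5 mm⁴ = 7.357×10^-7 m⁴
Effective length L_e = K·L = 0.7 × 7.74 = 5.418 m
P_cr = π²EI / L_e² = π² × 10.8×10⁹ × 7.357×10^-7 / 5.418² = 2.672×10^3 N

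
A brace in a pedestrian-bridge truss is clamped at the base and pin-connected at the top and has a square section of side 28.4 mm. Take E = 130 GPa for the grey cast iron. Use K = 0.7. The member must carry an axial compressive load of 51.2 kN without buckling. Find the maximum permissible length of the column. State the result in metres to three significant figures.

I = a⁴/12 = 28.4⁴/12 = 5.421×10^4 mm⁴
I = 5.421×10^-8 m⁴
At the buckling limit P_cr = P = 5.120×10^4 N
From P_cr = π²EI/(K·L)²:  L = (1/K)·√(π²EI/P_cr) = (1/0.7)·√(π²×1.30×10^11×5.421×10^-8/5.120×10^4)
L = 1.67 m

L_max ≈ 1.67 m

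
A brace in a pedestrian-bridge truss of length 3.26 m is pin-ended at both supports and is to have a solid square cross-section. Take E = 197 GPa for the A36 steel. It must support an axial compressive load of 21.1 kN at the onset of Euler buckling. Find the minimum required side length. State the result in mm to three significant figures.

a ≈ 34.3 mm

L_e = K·L = 1 × 3.26 = 3.260 m
Required I = P_cr·L_e²/(π²E) = 2.110×10^4 × 3.260² / (π² × 1.97×10^11) = 1.153×10^-7 m⁴
I_req = 1.153×10^5 mm⁴
Solid square: I = a⁴/12  ⇒  a = (12I)^(1/4) = (12×1.153×10^5)^(1/4) = 34.3 mm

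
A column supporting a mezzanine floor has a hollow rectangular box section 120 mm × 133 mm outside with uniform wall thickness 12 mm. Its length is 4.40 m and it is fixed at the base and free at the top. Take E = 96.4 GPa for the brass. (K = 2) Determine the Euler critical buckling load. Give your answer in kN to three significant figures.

P_cr ≈ 137 kN

Inner dimensions: h_i = 133 − 2×12 = 109.0 mm, b_i = 120 − 2×12 = 96.00 mm
Weak-axis I_min = (h_o·b_o³ − h_i·b_i³)/12 with b_o = 120, b_i = 96.00 mm (shorter outer/inner sides).
I_min = (133×120³ − 109.0×96.00³)/12 = 1.112×10^7 mm⁴
I = 1.112×10^7 mm⁴ = 1.112×10^-5 m⁴
Effective length L_e = K·L = 2 × 4.40 = 8.800 m
P_cr = π²EI / L_e² = π² × 96.4×10⁹ × 1.112×10^-5 / 8.800² = 1.366×10^5 N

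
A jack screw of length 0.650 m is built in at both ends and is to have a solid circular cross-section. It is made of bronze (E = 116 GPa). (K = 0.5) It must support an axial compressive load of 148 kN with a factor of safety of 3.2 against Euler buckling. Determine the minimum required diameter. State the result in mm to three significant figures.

d ≈ 30.7 mm

Required P_cr = n·P = 3.2 × 148 = 473.6 kN
L_e = K·L = 0.5 × 0.650 = 0.3250 m
Required I = P_cr·L_e²/(π²E) = 4.736×10^5 × 0.3250² / (π² × 1.16×10^11) = 4.369×10^-8 m⁴
I_req = 4.369×10^4 mm⁴
Solid circle: I = πd⁴/64  ⇒  d = (64I/π)^(1/4) = (64×4.369×10^4/π)^(1/4) = 30.7 mm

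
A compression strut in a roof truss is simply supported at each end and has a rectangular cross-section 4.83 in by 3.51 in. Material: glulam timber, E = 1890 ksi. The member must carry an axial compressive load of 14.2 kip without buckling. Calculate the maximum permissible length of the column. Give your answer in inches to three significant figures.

L_max ≈ 151 in

Buckling occurs about the weak axis: I_min = h·b³/12 with b = 3.51 in (the shorter side).
I_min = 4.83×3.51³/12 = 17.41 in⁴
At the buckling limit P_cr = P = 1.420×10^4 lb
From P_cr = π²EI/(K·L)²:  L = (1/K)·√(π²EI/P_cr) = (1/1)·√(π²×1.89×10^6×17.41/1.420×10^4)
L = 151 in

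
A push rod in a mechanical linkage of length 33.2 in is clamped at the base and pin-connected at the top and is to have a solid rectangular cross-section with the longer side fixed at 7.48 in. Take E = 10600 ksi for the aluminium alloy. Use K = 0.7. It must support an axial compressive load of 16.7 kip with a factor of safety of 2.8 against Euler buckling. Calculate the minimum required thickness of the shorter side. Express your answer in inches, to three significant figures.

Required P_cr = n·P = 2.8 × 16.7 = 46.76 kip
L_e = K·L = 0.7 × 33.2 = 23.24 in
Required I = P_cr·L_e²/(π²E) = 4.676×10^4 × 23.24² / (π² × 1.06×10^7) = 0.2414 in⁴
Rectangle, weak axis: I_min = h·b³/12 with h = 7.48 in fixed  ⇒  b = (12I/h)^(1/3) = 0.729 in

b ≈ 0.729 in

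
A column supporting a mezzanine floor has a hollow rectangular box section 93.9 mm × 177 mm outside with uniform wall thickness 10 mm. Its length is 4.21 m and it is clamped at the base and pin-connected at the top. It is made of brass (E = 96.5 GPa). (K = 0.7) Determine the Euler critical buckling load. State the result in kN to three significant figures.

P_cr ≈ 760 kN

Inner dimensions: h_i = 177 − 2×10 = 157.0 mm, b_i = 93.9 − 2×10 = 73.90 mm
Weak-axis I_min = (h_o·b_o³ − h_i·b_i³)/12 with b_o = 93.9, b_i = 73.90 mm (shorter outer/inner sides).
I_min = (177×93.9³ − 157.0×73.90³)/12 = 6.932×10^6 mm⁴
I = 6.932×10^6 mm⁴ = 6.932×10^-6 m⁴
Effective length L_e = K·L = 0.7 × 4.21 = 2.947 m
P_cr = π²EI / L_e² = π² × 96.5×10⁹ × 6.932×10^-6 / 2.947² = 7.602×10^5 N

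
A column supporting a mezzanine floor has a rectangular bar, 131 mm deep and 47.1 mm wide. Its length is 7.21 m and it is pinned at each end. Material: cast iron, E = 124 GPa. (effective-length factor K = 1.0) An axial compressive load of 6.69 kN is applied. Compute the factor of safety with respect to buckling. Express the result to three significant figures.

n ≈ 4.01

Buckling occurs about the weak axis: I_min = h·b³/12 with b = 47.1 mm (the shorter side).
I_min = 131×47.1³/12 = 1.141×10^6 mm⁴
I = 1.141×10^6 mm⁴ = 1.141×10^-6 m⁴
Effective length L_e = K·L = 1 × 7.21 = 7.210 m
P_cr = π²EI / L_e² = π² × 124×10⁹ × 1.141×10^-6 / 7.210² = 2.685×10^4 N
Factor of safety n = P_cr / P = 26.854 / 6.69 = 4.01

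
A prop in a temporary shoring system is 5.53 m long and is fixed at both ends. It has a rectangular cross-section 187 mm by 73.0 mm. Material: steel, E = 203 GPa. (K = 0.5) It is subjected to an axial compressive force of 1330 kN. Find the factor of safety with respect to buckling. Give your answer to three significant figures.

n ≈ 1.19

Buckling occurs about the weak axis: I_min = h·b³/12 with b = 73.0 mm (the shorter side).
I_min = 187×73.0³/12 = 6.062×10^6 mm⁴
I = 6.062×10^6 mm⁴ = 6.062×10^-6 m⁴
Effective length L_e = K·L = 0.5 × 5.53 = 2.765 m
P_cr = π²EI / L_e² = π² × 203×10⁹ × 6.062×10^-6 / 2.765² = 1.589×10^6 N
Factor of safety n = P_cr / P = 1588.7 / 1330 = 1.19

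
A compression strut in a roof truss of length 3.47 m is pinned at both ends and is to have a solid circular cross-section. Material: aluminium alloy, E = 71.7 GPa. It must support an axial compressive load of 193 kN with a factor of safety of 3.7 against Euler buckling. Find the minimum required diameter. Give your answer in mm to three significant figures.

Required P_cr = n·P = 3.7 × 193 = 714.1 kN
L_e = K·L = 1 × 3.47 = 3.470 m
Required I = P_cr·L_e²/(π²E) = 7.141×10^5 × 3.470² / (π² × 7.17×10^10) = 1.215×10^-5 m⁴
I_req = 1.215×10^7 mm⁴
Solid circle: I = πd⁴/64  ⇒  d = (64I/π)^(1/4) = (64×1.215×10^7/π)^(1/4) = 125 mm

d ≈ 125 mm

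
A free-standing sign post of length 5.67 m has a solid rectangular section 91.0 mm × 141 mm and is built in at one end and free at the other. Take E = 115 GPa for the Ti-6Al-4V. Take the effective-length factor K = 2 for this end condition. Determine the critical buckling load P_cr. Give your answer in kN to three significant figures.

Buckling occurs about the weak axis: I_min = h·b³/12 with b = 91.0 mm (the shorter side).
I_min = 141×91.0³/12 = 8.854×10^6 mm⁴
I = 8.854×10^6 mm⁴ = 8.854×10^-6 m⁴
Effective length L_e = K·L = 2 × 5.67 = 11.34 m
P_cr = π²EI / L_e² = π² × 115×10⁹ × 8.854×10^-6 / 11.34² = 7.815×10^4 N

P_cr ≈ 78.2 kN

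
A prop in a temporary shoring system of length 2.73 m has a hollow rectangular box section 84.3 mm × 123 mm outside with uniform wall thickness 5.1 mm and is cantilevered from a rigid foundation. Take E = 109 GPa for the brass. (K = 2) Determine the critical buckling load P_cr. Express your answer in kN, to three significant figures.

Inner dimensions: h_i = 123 − 2×5.1 = 112.8 mm, b_i = 84.3 − 2×5.1 = 74.10 mm
Weak-axis I_min = (h_o·b_o³ − h_i·b_i³)/12 with b_o = 84.3, b_i = 74.10 mm (shorter outer/inner sides).
I_min = (123×84.3³ − 112.8×74.10³)/12 = 2.316×10^6 mm⁴
I = 2.316×10^6 mm⁴ = 2.316×10^-6 m⁴
Effective length L_e = K·L = 2 × 2.73 = 5.460 m
P_cr = π²EI / L_e² = π² × 109×10⁹ × 2.316×10^-6 / 5.460² = 8.357×10^4 N

P_cr ≈ 83.6 kN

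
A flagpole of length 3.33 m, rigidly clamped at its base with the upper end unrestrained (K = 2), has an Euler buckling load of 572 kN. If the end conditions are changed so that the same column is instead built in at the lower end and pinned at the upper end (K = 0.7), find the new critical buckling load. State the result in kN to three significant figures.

P_cr ≈ 4670 kN

P_cr ∝ 1/K², so P_cr,new = P_cr,old × (K_old/K_new)² = 572 × (2/0.7)²
= 572 × 8.163 = 4670 kN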